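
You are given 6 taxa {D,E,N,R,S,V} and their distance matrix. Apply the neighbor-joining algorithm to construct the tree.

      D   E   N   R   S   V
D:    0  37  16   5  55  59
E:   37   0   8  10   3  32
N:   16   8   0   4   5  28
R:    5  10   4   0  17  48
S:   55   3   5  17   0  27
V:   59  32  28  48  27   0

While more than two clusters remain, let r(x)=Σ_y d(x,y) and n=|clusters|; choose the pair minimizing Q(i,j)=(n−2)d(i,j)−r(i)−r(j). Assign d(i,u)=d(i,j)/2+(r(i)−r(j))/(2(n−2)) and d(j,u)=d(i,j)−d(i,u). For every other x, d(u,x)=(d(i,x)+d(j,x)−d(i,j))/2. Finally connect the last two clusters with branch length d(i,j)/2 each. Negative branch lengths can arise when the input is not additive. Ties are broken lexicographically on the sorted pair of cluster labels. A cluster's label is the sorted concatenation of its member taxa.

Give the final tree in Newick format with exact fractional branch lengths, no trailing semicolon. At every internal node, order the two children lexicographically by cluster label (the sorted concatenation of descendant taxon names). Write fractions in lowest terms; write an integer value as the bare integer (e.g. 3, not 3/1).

(((((D:27/2,R:-17/2):29/2,N:-7):151/16,E:21/16):43/16,S:19/16):413/32,V:413/32)

iteration 1: select D,R (d=5, Q=-236); attach at lengths (27/2, -17/2); label the merged cluster DR
  updated: d(DR,E)=21, d(DR,N)=15/2, d(DR,S)=67/2, d(DR,V)=51
iteration 2: select DR,N (d=15/2, Q=-139); attach at lengths (29/2, -7); label the merged cluster DNR
  updated: d(DNR,E)=43/4, d(DNR,S)=31/2, d(DNR,V)=143/4
iteration 3: select DNR,E (d=43/4, Q=-345/4); attach at lengths (151/16, 21/16); label the merged cluster DENR
  updated: d(DENR,S)=31/8, d(DENR,V)=57/2
iteration 4: select DENR,S (d=31/8, Q=-475/8); attach at lengths (43/16, 19/16); label the merged cluster DENRS
  updated: d(DENRS,V)=413/16
iteration 5: select DENRS,V (d=413/16); attach at lengths (413/32, 413/32); label the merged cluster DENRSV
final tree: (((((D:27/2,R:-17/2):29/2,N:-7):151/16,E:21/16):43/16,S:19/16):413/32,V:413/32)
total length: 847/16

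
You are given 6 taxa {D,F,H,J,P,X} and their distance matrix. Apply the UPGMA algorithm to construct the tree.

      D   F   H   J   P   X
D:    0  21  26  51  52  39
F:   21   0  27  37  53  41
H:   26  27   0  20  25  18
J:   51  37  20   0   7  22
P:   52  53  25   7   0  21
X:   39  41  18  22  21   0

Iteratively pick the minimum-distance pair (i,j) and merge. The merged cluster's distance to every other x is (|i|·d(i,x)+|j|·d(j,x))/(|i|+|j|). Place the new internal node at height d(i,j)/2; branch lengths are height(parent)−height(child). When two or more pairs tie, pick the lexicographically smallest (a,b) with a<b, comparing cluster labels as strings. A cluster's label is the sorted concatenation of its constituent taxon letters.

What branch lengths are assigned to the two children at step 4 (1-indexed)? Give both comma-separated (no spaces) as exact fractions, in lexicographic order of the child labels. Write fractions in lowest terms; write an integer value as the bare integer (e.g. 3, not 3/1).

2,15/2

iteration 1: select J,P (d=7); attach at lengths (7/2, 7/2); label the merged cluster JP
  updated: d(D,JP)=103/2, d(F,JP)=45, d(H,JP)=45/2, d(JP,X)=43/2
iteration 2: select H,X (d=18); attach at lengths (9, 9); label the merged cluster HX
  updated: d(D,HX)=65/2, d(F,HX)=34, d(HX,JP)=22
iteration 3: select D,F (d=21); attach at lengths (21/2, 21/2); label the merged cluster DF
  updated: d(DF,HX)=133/4, d(DF,JP)=193/4
iteration 4: select HX,JP (d=22); attach at lengths (2, 15/2); label the merged cluster HJPX
  updated: d(DF,HJPX)=163/4
iteration 5: select DF,HJPX (d=163/4); attach at lengths (79/8, 75/8); label the merged cluster DFHJPX
final tree: ((D:21/2,F:21/2):79/8,((H:9,X:9):2,(J:7/2,P:7/2):15/2):75/8)
total length: 299/4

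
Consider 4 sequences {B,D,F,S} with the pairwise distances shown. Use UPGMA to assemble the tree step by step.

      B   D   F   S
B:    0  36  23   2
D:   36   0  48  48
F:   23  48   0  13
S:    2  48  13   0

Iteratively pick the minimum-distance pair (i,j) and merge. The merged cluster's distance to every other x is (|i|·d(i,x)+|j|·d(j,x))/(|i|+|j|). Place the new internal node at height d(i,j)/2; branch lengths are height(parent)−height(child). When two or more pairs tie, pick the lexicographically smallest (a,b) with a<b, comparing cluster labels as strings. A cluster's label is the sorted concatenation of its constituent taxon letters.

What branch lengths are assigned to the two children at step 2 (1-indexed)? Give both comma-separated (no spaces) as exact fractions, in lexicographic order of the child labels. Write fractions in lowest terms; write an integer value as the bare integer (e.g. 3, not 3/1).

1. join B+S (d=2) ⇒ BS; edges |B|=1, |S|=1
  updated: d(BS,D)=42, d(BS,F)=18
2. join BS+F (d=18) ⇒ BFS; edges |BS|=8, |F|=9
  updated: d(BFS,D)=44
3. join BFS+D (d=44) ⇒ BDFS; edges |BFS|=13, |D|=22
final tree: (((B:1,S:1):8,F:9):13,D:22)
total length: 54

8,9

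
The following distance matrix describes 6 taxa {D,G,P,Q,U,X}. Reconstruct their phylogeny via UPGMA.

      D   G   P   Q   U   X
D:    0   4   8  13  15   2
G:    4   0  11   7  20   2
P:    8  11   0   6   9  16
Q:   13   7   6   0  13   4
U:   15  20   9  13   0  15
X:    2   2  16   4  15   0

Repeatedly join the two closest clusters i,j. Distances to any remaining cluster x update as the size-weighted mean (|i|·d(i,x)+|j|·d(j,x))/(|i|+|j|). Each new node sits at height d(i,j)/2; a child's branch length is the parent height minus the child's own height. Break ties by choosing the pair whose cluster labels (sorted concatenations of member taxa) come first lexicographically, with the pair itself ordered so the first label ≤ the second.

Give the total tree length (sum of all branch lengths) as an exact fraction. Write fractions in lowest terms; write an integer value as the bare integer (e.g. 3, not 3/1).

iteration 1: select D,X (d=2); attach at lengths (1, 1); label the merged cluster DX
  updated: d(DX,G)=3, d(DX,P)=12, d(DX,Q)=17/2, d(DX,U)=15
iteration 2: select DX,G (d=3); attach at lengths (1/2, 3/2); label the merged cluster DGX
  updated: d(DGX,P)=35/3, d(DGX,Q)=8, d(DGX,U)=50/3
iteration 3: select P,Q (d=6); attach at lengths (3, 3); label the merged cluster PQ
  updated: d(DGX,PQ)=59/6, d(PQ,U)=11
iteration 4: select DGX,PQ (d=59/6); attach at lengths (41/12, 23/12); label the merged cluster DGPQX
  updated: d(DGPQX,U)=72/5
iteration 5: select DGPQX,U (d=72/5); attach at lengths (137/60, 36/5); label the merged cluster DGPQUX
final tree: ((((D:1,X:1):1/2,G:3/2):41/12,(P:3,Q:3):23/12):137/60,U:36/5)
total length: 1489/60

1489/60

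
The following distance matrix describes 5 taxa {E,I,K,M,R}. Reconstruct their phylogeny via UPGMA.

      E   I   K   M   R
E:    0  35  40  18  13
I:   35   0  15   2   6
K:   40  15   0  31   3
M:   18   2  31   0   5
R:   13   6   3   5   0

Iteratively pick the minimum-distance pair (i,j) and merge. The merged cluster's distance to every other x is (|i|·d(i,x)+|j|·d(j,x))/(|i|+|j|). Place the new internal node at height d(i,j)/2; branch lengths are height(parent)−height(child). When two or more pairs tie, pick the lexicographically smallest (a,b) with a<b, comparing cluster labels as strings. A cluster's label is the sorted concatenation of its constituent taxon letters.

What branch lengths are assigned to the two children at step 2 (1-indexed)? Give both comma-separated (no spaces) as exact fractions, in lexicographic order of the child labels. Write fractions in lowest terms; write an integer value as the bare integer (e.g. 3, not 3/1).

iteration 1: select I,M (d=2); attach at lengths (1, 1); label the merged cluster IM
  updated: d(E,IM)=53/2, d(IM,K)=23, d(IM,R)=11/2
iteration 2: select K,R (d=3); attach at lengths (3/2, 3/2); label the merged cluster KR
  updated: d(E,KR)=53/2, d(IM,KR)=57/4
iteration 3: select IM,KR (d=57/4); attach at lengths (49/8, 45/8); label the merged cluster IKMR
  updated: d(E,IKMR)=53/2
iteration 4: select E,IKMR (d=53/2); attach at lengths (53/4, 49/8); label the merged cluster EIKMR
final tree: (E:53/4,((I:1,M:1):49/8,(K:3/2,R:3/2):45/8):49/8)
total length: 289/8

3/2,3/2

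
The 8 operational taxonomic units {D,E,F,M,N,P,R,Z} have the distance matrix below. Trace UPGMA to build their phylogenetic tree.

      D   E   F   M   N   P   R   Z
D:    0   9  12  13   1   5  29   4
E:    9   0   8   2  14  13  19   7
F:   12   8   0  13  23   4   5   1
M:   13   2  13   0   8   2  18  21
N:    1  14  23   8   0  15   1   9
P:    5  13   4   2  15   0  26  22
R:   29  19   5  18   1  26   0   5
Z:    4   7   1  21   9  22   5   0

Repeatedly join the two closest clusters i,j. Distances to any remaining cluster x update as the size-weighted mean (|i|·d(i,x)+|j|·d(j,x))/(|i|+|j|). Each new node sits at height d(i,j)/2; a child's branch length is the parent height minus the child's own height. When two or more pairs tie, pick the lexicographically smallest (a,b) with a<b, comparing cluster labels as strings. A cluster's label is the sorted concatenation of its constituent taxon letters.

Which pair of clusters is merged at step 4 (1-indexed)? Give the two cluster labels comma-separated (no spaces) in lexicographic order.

FZ,R

1. join D+N (d=1) ⇒ DN; edges |D|=1/2, |N|=1/2
  updated: d(DN,E)=23/2, d(DN,F)=35/2, d(DN,M)=21/2, d(DN,P)=10, d(DN,R)=15, d(DN,Z)=13/2
2. join F+Z (d=1) ⇒ FZ; edges |F|=1/2, |Z|=1/2
  updated: d(DN,FZ)=12, d(E,FZ)=15/2, d(FZ,M)=17, d(FZ,P)=13, d(FZ,R)=5
3. join E+M (d=2) ⇒ EM; edges |E|=1, |M|=1
  updated: d(DN,EM)=11, d(EM,FZ)=49/4, d(EM,P)=15/2, d(EM,R)=37/2
4. join FZ+R (d=5) ⇒ FRZ; edges |FZ|=2, |R|=5/2
  updated: d(DN,FRZ)=13, d(EM,FRZ)=43/3, d(FRZ,P)=52/3
5. join EM+P (d=15/2) ⇒ EMP; edges |EM|=11/4, |P|=15/4
  updated: d(DN,EMP)=32/3, d(EMP,FRZ)=46/3
6. join DN+EMP (d=32/3) ⇒ DEMNP; edges |DN|=29/6, |EMP|=19/12
  updated: d(DEMNP,FRZ)=72/5
7. join DEMNP+FRZ (d=72/5) ⇒ DEFMNPRZ; edges |DEMNP|=28/15, |FRZ|=47/10
final tree: (((D:1/2,N:1/2):29/6,((E:1,M:1):11/4,P:15/4):19/12):28/15,((F:1/2,Z:1/2):2,R:5/2):47/10)
total length: 1679/60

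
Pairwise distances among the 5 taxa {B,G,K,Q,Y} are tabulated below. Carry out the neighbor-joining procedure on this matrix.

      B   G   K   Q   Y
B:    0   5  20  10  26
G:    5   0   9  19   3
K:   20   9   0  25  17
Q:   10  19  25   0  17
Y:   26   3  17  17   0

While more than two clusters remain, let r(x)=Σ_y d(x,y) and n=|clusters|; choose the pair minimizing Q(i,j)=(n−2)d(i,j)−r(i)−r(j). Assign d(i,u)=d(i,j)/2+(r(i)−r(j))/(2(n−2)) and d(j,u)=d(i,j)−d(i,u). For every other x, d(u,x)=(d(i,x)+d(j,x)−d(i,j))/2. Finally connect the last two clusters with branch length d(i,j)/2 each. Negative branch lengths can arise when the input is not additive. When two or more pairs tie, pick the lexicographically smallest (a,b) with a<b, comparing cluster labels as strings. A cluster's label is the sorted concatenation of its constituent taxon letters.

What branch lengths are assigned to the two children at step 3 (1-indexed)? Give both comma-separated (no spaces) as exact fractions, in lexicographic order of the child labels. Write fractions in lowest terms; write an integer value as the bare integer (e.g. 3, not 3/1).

step 1: merge (B,Q) at d=10, Q=-102; branch lengths B→10/3, Q→20/3; new cluster BQ
  updated: d(BQ,G)=7, d(BQ,K)=35/2, d(BQ,Y)=33/2
step 2: merge (BQ,K) at d=35/2, Q=-99/2; branch lengths BQ→65/8, K→75/8; new cluster BKQ
  updated: d(BKQ,G)=-3/4, d(BKQ,Y)=8
step 3: merge (BKQ,G) at d=-3/4, Q=-41/4; branch lengths BKQ→17/8, G→-23/8; new cluster BGKQ
  updated: d(BGKQ,Y)=47/8
step 4: merge (BGKQ,Y) at d=47/8; branch lengths BGKQ→47/16, Y→47/16; new cluster BGKQY
final tree: ((((B:10/3,Q:20/3):65/8,K:75/8):17/8,G:-23/8):47/16,Y:47/16)
total length: 261/8

17/8,-23/8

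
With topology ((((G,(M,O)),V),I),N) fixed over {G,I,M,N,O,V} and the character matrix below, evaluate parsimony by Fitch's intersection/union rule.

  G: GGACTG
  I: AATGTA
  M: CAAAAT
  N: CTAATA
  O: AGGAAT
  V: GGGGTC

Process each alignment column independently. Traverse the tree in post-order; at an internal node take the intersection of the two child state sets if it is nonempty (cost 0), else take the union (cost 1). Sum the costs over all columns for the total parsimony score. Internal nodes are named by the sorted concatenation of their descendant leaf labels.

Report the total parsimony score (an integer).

17

[col 0] MO: children M:{C}, O:{A} ∪→ {A,C}; cost 1
[col 0] GMO: children G:{G}, MO:{A,C} ∪→ {A,C,G}; cost 1
[col 0] GMOV: children GMO:{A,C,G}, V:{G} ∩→ {G}; cost 0
[col 0] GIMOV: children GMOV:{G}, I:{A} ∪→ {A,G}; cost 1
[col 0] GIMNOV: children GIMOV:{A,G}, N:{C} ∪→ {A,C,G}; cost 1
[col 1] MO: children M:{A}, O:{G} ∪→ {A,G}; cost 1
[col 1] GMO: children G:{G}, MO:{A,G} ∩→ {G}; cost 0
[col 1] GMOV: children GMO:{G}, V:{G} ∩→ {G}; cost 0
[col 1] GIMOV: children GMOV:{G}, I:{A} ∪→ {A,G}; cost 1
[col 1] GIMNOV: children GIMOV:{A,G}, N:{T} ∪→ {A,G,T}; cost 1
[col 2] MO: children M:{A}, O:{G} ∪→ {A,G}; cost 1
[col 2] GMO: children G:{A}, MO:{A,G} ∩→ {A}; cost 0
[col 2] GMOV: children GMO:{A}, V:{G} ∪→ {A,G}; cost 1
[col 2] GIMOV: children GMOV:{A,G}, I:{T} ∪→ {A,G,T}; cost 1
[col 2] GIMNOV: children GIMOV:{A,G,T}, N:{A} ∩→ {A}; cost 0
[col 3] MO: children M:{A}, O:{A} ∩→ {A}; cost 0
[col 3] GMO: children G:{C}, MO:{A} ∪→ {A,C}; cost 1
[col 3] GMOV: children GMO:{A,C}, V:{G} ∪→ {A,C,G}; cost 1
[col 3] GIMOV: children GMOV:{A,C,G}, I:{G} ∩→ {G}; cost 0
[col 3] GIMNOV: children GIMOV:{G}, N:{A} ∪→ {A,G}; cost 1
[col 4] MO: children M:{A}, O:{A} ∩→ {A}; cost 0
[col 4] GMO: children G:{T}, MO:{A} ∪→ {A,T}; cost 1
[col 4] GMOV: children GMO:{A,T}, V:{T} ∩→ {T}; cost 0
[col 4] GIMOV: children GMOV:{T}, I:{T} ∩→ {T}; cost 0
[col 4] GIMNOV: children GIMOV:{T}, N:{T} ∩→ {T}; cost 0
[col 5] MO: children M:{T}, O:{T} ∩→ {T}; cost 0
[col 5] GMO: children G:{G}, MO:{T} ∪→ {G,T}; cost 1
[col 5] GMOV: children GMO:{G,T}, V:{C} ∪→ {C,G,T}; cost 1
[col 5] GIMOV: children GMOV:{C,G,T}, I:{A} ∪→ {A,C,G,T}; cost 1
[col 5] GIMNOV: children GIMOV:{A,C,G,T}, N:{A} ∩→ {A}; cost 0
per-site changes: [4, 3, 3, 3, 1, 3]; total = 17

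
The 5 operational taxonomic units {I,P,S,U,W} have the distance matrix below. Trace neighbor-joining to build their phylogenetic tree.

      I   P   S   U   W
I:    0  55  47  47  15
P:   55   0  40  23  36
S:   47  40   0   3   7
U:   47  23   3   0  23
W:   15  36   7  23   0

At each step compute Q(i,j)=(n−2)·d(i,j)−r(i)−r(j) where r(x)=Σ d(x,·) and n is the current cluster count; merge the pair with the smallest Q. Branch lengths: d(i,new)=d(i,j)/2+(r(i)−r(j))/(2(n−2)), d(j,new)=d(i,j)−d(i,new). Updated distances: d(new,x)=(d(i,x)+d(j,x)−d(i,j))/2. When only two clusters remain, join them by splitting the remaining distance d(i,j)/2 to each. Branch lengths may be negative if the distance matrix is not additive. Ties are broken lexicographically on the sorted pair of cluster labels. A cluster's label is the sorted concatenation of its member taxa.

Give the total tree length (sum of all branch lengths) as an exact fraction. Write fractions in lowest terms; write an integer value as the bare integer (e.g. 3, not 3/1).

1. join I+W (d=15, Q=-200) ⇒ IW; edges |I|=64/3, |W|=-19/3
  updated: d(IW,P)=38, d(IW,S)=39/2, d(IW,U)=55/2
2. join IW+P (d=38, Q=-110) ⇒ IPW; edges |IW|=15, |P|=23
  updated: d(IPW,S)=43/4, d(IPW,U)=25/4
3. join IPW+S (d=43/4, Q=-20) ⇒ IPSW; edges |IPW|=7, |S|=15/4
  updated: d(IPSW,U)=-3/4
4. join IPSW+U (d=-3/4) ⇒ IPSUW; edges |IPSW|=-3/8, |U|=-3/8
final tree: ((((I:64/3,W:-19/3):15,P:23):7,S:15/4):-3/8,U:-3/8)
total length: 63

63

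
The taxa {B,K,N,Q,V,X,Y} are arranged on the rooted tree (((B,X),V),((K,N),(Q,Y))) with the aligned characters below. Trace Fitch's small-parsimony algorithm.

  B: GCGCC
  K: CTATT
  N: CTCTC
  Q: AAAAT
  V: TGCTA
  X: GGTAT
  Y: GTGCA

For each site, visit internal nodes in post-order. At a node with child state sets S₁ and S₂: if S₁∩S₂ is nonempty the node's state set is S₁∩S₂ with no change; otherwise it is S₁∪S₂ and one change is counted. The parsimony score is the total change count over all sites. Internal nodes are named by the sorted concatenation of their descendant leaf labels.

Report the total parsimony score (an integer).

19

BX@0: {G} ∩ {G} = {G} (intersection, +0)
BVX@0: {G} ∪ {T} = {G,T} (union, +1)
KN@0: {C} ∩ {C} = {C} (intersection, +0)
QY@0: {A} ∪ {G} = {A,G} (union, +1)
KNQY@0: {C} ∪ {A,G} = {A,C,G} (union, +1)
BKNQVXY@0: {G,T} ∩ {A,C,G} = {G} (intersection, +0)
BX@1: {C} ∪ {G} = {C,G} (union, +1)
BVX@1: {C,G} ∩ {G} = {G} (intersection, +0)
KN@1: {T} ∩ {T} = {T} (intersection, +0)
QY@1: {A} ∪ {T} = {A,T} (union, +1)
KNQY@1: {T} ∩ {A,T} = {T} (intersection, +0)
BKNQVXY@1: {G} ∪ {T} = {G,T} (union, +1)
BX@2: {G} ∪ {T} = {G,T} (union, +1)
BVX@2: {G,T} ∪ {C} = {C,G,T} (union, +1)
KN@2: {A} ∪ {C} = {A,C} (union, +1)
QY@2: {A} ∪ {G} = {A,G} (union, +1)
KNQY@2: {A,C} ∩ {A,G} = {A} (intersection, +0)
BKNQVXY@2: {C,G,T} ∪ {A} = {A,C,G,T} (union, +1)
BX@3: {C} ∪ {A} = {A,C} (union, +1)
BVX@3: {A,C} ∪ {T} = {A,C,T} (union, +1)
KN@3: {T} ∩ {T} = {T} (intersection, +0)
QY@3: {A} ∪ {C} = {A,C} (union, +1)
KNQY@3: {T} ∪ {A,C} = {A,C,T} (union, +1)
BKNQVXY@3: {A,C,T} ∩ {A,C,T} = {A,C,T} (intersection, +0)
BX@4: {C} ∪ {T} = {C,T} (union, +1)
BVX@4: {C,T} ∪ {A} = {A,C,T} (union, +1)
KN@4: {T} ∪ {C} = {C,T} (union, +1)
QY@4: {T} ∪ {A} = {A,T} (union, +1)
KNQY@4: {C,T} ∩ {A,T} = {T} (intersection, +0)
BKNQVXY@4: {A,C,T} ∩ {T} = {T} (intersection, +0)
per-site changes: [3, 3, 5, 4, 4]; total = 19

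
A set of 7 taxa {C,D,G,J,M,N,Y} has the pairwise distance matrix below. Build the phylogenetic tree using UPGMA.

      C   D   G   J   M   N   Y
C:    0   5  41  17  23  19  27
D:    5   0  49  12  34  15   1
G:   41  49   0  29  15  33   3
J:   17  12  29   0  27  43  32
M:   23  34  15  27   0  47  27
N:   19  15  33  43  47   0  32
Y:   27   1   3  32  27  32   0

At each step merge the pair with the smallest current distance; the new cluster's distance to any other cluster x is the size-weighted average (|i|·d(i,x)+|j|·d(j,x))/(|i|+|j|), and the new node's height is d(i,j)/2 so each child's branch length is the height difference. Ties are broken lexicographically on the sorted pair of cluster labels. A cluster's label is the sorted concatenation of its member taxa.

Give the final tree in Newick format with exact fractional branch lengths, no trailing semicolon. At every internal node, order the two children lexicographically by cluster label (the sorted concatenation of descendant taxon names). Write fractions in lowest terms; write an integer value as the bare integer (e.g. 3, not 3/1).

((((C:8,(D:1/2,Y:1/2):15/2):13/6,J:61/6):83/24,N:109/8):81/40,(G:15/2,M:15/2):163/20)

1. join D+Y (d=1) ⇒ DY; edges |D|=1/2, |Y|=1/2
  updated: d(C,DY)=16, d(DY,G)=26, d(DY,J)=22, d(DY,M)=61/2, d(DY,N)=47/2
2. join G+M (d=15) ⇒ GM; edges |G|=15/2, |M|=15/2
  updated: d(C,GM)=32, d(DY,GM)=113/4, d(GM,J)=28, d(GM,N)=40
3. join C+DY (d=16) ⇒ CDY; edges |C|=8, |DY|=15/2
  updated: d(CDY,GM)=59/2, d(CDY,J)=61/3, d(CDY,N)=22
4. join CDY+J (d=61/3) ⇒ CDJY; edges |CDY|=13/6, |J|=61/6
  updated: d(CDJY,GM)=233/8, d(CDJY,N)=109/4
5. join CDJY+N (d=109/4) ⇒ CDJNY; edges |CDJY|=83/24, |N|=109/8
  updated: d(CDJNY,GM)=313/10
6. join CDJNY+GM (d=313/10) ⇒ CDGJMNY; edges |CDJNY|=81/40, |GM|=163/20
final tree: ((((C:8,(D:1/2,Y:1/2):15/2):13/6,J:61/6):83/24,N:109/8):81/40,(G:15/2,M:15/2):163/20)
total length: 8531/120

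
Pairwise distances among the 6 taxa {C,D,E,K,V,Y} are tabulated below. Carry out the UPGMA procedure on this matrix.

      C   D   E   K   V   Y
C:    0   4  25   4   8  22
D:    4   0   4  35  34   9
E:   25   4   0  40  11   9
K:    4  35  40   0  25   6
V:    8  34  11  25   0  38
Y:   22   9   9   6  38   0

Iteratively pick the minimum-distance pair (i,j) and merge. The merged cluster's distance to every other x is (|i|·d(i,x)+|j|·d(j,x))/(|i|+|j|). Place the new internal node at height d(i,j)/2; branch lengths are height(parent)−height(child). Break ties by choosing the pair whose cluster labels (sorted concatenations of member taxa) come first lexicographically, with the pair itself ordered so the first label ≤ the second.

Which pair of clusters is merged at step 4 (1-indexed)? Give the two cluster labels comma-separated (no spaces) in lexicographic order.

CD,KY

iteration 1: select C,D (d=4); attach at lengths (2, 2); label the merged cluster CD
  updated: d(CD,E)=29/2, d(CD,K)=39/2, d(CD,V)=21, d(CD,Y)=31/2
iteration 2: select K,Y (d=6); attach at lengths (3, 3); label the merged cluster KY
  updated: d(CD,KY)=35/2, d(E,KY)=49/2, d(KY,V)=63/2
iteration 3: select E,V (d=11); attach at lengths (11/2, 11/2); label the merged cluster EV
  updated: d(CD,EV)=71/4, d(EV,KY)=28
iteration 4: select CD,KY (d=35/2); attach at lengths (27/4, 23/4); label the merged cluster CDKY
  updated: d(CDKY,EV)=183/8
iteration 5: select CDKY,EV (d=183/8); attach at lengths (43/16, 95/16); label the merged cluster CDEKVY
final tree: (((C:2,D:2):27/4,(K:3,Y:3):23/4):43/16,(E:11/2,V:11/2):95/16)
total length: 337/8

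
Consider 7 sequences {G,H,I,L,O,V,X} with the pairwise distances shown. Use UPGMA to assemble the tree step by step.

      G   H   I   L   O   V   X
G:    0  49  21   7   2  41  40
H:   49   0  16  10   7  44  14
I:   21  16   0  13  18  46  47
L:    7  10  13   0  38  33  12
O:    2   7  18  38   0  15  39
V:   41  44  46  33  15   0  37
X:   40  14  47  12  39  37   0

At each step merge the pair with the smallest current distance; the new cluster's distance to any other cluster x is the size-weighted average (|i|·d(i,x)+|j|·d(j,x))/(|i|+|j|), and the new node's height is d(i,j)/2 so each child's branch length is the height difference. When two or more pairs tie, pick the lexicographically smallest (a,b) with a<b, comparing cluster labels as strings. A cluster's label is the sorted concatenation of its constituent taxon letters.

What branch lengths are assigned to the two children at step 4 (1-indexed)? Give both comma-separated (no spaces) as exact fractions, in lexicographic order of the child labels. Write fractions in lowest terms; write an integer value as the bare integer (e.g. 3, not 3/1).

35/4,39/4

1. join G+O (d=2) ⇒ GO; edges |G|=1, |O|=1
  updated: d(GO,H)=28, d(GO,I)=39/2, d(GO,L)=45/2, d(GO,V)=28, d(GO,X)=79/2
2. join H+L (d=10) ⇒ HL; edges |H|=5, |L|=5
  updated: d(GO,HL)=101/4, d(HL,I)=29/2, d(HL,V)=77/2, d(HL,X)=13
3. join HL+X (d=13) ⇒ HLX; edges |HL|=3/2, |X|=13/2
  updated: d(GO,HLX)=30, d(HLX,I)=76/3, d(HLX,V)=38
4. join GO+I (d=39/2) ⇒ GIO; edges |GO|=35/4, |I|=39/4
  updated: d(GIO,HLX)=256/9, d(GIO,V)=34
5. join GIO+HLX (d=256/9) ⇒ GHILOX; edges |GIO|=161/36, |HLX|=139/18
  updated: d(GHILOX,V)=36
6. join GHILOX+V (d=36) ⇒ GHILOVX; edges |GHILOX|=34/9, |V|=18
final tree: ((((G:1,O:1):35/4,I:39/4):161/36,((H:5,L:5):3/2,X:13/2):139/18):34/9,V:18)
total length: 2609/36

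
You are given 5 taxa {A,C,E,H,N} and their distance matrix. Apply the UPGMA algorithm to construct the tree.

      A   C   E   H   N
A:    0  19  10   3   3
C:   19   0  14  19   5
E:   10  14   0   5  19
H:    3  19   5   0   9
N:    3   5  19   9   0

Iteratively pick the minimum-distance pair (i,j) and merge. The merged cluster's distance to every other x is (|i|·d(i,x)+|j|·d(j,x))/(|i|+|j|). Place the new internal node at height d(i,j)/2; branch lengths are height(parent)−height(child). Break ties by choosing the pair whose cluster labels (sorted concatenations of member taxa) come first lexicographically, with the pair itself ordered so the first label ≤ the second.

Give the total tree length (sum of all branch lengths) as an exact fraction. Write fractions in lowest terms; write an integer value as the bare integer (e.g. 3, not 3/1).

259/12

step 1: merge (A,H) at d=3; branch lengths A→3/2, H→3/2; new cluster AH
  updated: d(AH,C)=19, d(AH,E)=15/2, d(AH,N)=6
step 2: merge (C,N) at d=5; branch lengths C→5/2, N→5/2; new cluster CN
  updated: d(AH,CN)=25/2, d(CN,E)=33/2
step 3: merge (AH,E) at d=15/2; branch lengths AH→9/4, E→15/4; new cluster AEH
  updated: d(AEH,CN)=83/6
step 4: merge (AEH,CN) at d=83/6; branch lengths AEH→19/6, CN→53/12; new cluster ACEHN
final tree: (((A:3/2,H:3/2):9/4,E:15/4):19/6,(C:5/2,N:5/2):53/12)
total length: 259/12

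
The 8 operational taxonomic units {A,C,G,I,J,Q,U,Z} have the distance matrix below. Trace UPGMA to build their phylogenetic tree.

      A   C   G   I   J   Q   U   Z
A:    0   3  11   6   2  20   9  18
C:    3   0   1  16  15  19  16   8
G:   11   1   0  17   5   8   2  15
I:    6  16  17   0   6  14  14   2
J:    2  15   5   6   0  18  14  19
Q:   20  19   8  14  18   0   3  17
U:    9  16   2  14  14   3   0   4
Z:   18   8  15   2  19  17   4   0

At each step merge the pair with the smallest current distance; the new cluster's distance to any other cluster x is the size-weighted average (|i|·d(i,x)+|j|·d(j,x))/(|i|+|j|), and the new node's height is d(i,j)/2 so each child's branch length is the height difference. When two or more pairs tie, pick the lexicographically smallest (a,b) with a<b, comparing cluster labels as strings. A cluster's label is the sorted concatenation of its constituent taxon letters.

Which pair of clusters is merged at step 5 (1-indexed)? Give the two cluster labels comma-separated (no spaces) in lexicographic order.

step 1: merge (C,G) at d=1; branch lengths C→1/2, G→1/2; new cluster CG
  updated: d(A,CG)=7, d(CG,I)=33/2, d(CG,J)=10, d(CG,Q)=27/2, d(CG,U)=9, d(CG,Z)=23/2
step 2: merge (A,J) at d=2; branch lengths A→1, J→1; new cluster AJ
  updated: d(AJ,CG)=17/2, d(AJ,I)=6, d(AJ,Q)=19, d(AJ,U)=23/2, d(AJ,Z)=37/2
step 3: merge (I,Z) at d=2; branch lengths I→1, Z→1; new cluster IZ
  updated: d(AJ,IZ)=49/4, d(CG,IZ)=14, d(IZ,Q)=31/2, d(IZ,U)=9
step 4: merge (Q,U) at d=3; branch lengths Q→3/2, U→3/2; new cluster QU
  updated: d(AJ,QU)=61/4, d(CG,QU)=45/4, d(IZ,QU)=49/4
step 5: merge (AJ,CG) at d=17/2; branch lengths AJ→13/4, CG→15/4; new cluster ACGJ
  updated: d(ACGJ,IZ)=105/8, d(ACGJ,QU)=53/4
step 6: merge (IZ,QU) at d=49/4; branch lengths IZ→41/8, QU→37/8; new cluster IQUZ
  updated: d(ACGJ,IQUZ)=211/16
step 7: merge (ACGJ,IQUZ) at d=211/16; branch lengths ACGJ→75/32, IQUZ→15/32; new cluster ACGIJQUZ
final tree: (((A:1,J:1):13/4,(C:1/2,G:1/2):15/4):75/32,((I:1,Z:1):41/8,(Q:3/2,U:3/2):37/8):15/32)
total length: 441/16

AJ,CG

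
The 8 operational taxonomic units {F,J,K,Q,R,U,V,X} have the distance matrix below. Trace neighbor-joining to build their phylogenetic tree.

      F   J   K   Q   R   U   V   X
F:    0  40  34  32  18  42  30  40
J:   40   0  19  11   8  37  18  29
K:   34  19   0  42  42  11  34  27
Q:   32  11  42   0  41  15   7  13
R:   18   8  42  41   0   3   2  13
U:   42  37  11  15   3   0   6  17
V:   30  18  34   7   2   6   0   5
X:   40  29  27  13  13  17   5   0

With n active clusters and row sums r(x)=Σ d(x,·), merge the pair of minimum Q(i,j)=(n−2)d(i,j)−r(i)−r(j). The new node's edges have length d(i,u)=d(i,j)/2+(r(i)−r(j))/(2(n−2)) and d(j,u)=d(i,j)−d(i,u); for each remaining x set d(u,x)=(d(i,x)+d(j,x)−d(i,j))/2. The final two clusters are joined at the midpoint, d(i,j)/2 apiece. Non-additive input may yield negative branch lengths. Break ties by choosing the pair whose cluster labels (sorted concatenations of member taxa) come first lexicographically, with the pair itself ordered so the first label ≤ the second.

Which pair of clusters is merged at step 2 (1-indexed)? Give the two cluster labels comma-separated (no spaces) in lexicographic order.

step 1: merge (K,U) at d=11, Q=-274; branch lengths K→12, U→-1; new cluster KU
  updated: d(F,KU)=65/2, d(J,KU)=45/2, d(KU,Q)=23, d(KU,R)=17, d(KU,V)=29/2, d(KU,X)=33/2
step 2: merge (F,R) at d=18, Q=-403/2; branch lengths F→367/20, R→-7/20; new cluster FR
  updated: d(FR,J)=15, d(FR,KU)=63/4, d(FR,Q)=55/2, d(FR,V)=7, d(FR,X)=35/2
step 3: merge (J,Q) at d=11, Q=-133; branch lengths J→29/4, Q→15/4; new cluster JQ
  updated: d(FR,JQ)=63/4, d(JQ,KU)=69/4, d(JQ,V)=7, d(JQ,X)=31/2
step 4: merge (V,X) at d=5, Q=-73; branch lengths V→-1, X→6; new cluster VX
  updated: d(FR,VX)=39/4, d(JQ,VX)=35/4, d(KU,VX)=13
step 5: merge (FR,KU) at d=63/4, Q=-223/4; branch lengths FR→107/16, KU→145/16; new cluster FKRU
  updated: d(FKRU,JQ)=69/8, d(FKRU,VX)=7/2
step 6: merge (FKRU,JQ) at d=69/8, Q=-167/8; branch lengths FKRU→27/16, JQ→111/16; new cluster FJKQRU
  updated: d(FJKQRU,VX)=29/16
step 7: merge (FJKQRU,VX) at d=29/16; branch lengths FJKQRU→29/32, VX→29/32; new cluster FJKQRUVX
final tree: ((((F:367/20,R:-7/20):107/16,(K:12,U:-1):145/16):27/16,(J:29/4,Q:15/4):111/16):29/32,(V:-1,X:6):29/32)
total length: 1139/16

F,R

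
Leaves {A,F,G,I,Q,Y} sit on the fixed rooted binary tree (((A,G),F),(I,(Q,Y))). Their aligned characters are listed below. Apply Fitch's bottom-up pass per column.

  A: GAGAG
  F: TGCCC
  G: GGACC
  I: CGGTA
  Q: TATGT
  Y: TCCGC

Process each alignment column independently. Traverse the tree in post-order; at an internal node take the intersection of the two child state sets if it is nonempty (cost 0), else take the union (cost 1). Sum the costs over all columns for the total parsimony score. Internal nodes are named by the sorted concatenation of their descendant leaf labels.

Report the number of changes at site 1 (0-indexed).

[col 0] AG: children A:{G}, G:{G} ∩→ {G}; cost 0
[col 0] AFG: children AG:{G}, F:{T} ∪→ {G,T}; cost 1
[col 0] QY: children Q:{T}, Y:{T} ∩→ {T}; cost 0
[col 0] IQY: children I:{C}, QY:{T} ∪→ {C,T}; cost 1
[col 0] AFGIQY: children AFG:{G,T}, IQY:{C,T} ∩→ {T}; cost 0
[col 1] AG: children A:{A}, G:{G} ∪→ {A,G}; cost 1
[col 1] AFG: children AG:{A,G}, F:{G} ∩→ {G}; cost 0
[col 1] QY: children Q:{A}, Y:{C} ∪→ {A,C}; cost 1
[col 1] IQY: children I:{G}, QY:{A,C} ∪→ {A,C,G}; cost 1
[col 1] AFGIQY: children AFG:{G}, IQY:{A,C,G} ∩→ {G}; cost 0
[col 2] AG: children A:{G}, G:{A} ∪→ {A,G}; cost 1
[col 2] AFG: children AG:{A,G}, F:{C} ∪→ {A,C,G}; cost 1
[col 2] QY: children Q:{T}, Y:{C} ∪→ {C,T}; cost 1
[col 2] IQY: children I:{G}, QY:{C,T} ∪→ {C,G,T}; cost 1
[col 2] AFGIQY: children AFG:{A,C,G}, IQY:{C,G,T} ∩→ {C,G}; cost 0
[col 3] AG: children A:{A}, G:{C} ∪→ {A,C}; cost 1
[col 3] AFG: children AG:{A,C}, F:{C} ∩→ {C}; cost 0
[col 3] QY: children Q:{G}, Y:{G} ∩→ {G}; cost 0
[col 3] IQY: children I:{T}, QY:{G} ∪→ {G,T}; cost 1
[col 3] AFGIQY: children AFG:{C}, IQY:{G,T} ∪→ {C,G,T}; cost 1
[col 4] AG: children A:{G}, G:{C} ∪→ {C,G}; cost 1
[col 4] AFG: children AG:{C,G}, F:{C} ∩→ {C}; cost 0
[col 4] QY: children Q:{T}, Y:{C} ∪→ {C,T}; cost 1
[col 4] IQY: children I:{A}, QY:{C,T} ∪→ {A,C,T}; cost 1
[col 4] AFGIQY: children AFG:{C}, IQY:{A,C,T} ∩→ {C}; cost 0
per-site changes: [2, 3, 4, 3, 3]; total = 15

3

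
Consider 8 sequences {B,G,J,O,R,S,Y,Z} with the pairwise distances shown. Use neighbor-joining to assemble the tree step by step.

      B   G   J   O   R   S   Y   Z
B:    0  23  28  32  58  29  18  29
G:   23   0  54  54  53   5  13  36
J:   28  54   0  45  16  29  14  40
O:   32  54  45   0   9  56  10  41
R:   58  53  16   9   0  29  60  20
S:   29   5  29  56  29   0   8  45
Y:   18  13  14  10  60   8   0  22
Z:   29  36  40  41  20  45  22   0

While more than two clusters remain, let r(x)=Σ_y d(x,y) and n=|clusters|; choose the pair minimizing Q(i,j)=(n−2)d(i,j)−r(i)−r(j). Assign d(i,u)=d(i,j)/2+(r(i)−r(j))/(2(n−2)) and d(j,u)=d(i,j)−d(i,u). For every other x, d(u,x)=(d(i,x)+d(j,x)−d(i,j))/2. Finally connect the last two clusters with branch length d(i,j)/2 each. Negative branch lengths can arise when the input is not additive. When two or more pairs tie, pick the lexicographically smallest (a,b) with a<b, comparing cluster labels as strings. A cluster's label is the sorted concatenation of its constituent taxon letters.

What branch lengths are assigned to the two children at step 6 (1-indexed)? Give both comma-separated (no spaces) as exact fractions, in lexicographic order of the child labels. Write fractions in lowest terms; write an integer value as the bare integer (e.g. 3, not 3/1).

117/32,423/32

iteration 1: select O,R (d=9, Q=-438); attach at lengths (14/3, 13/3); label the merged cluster OR
  updated: d(B,OR)=81/2, d(G,OR)=49, d(J,OR)=26, d(OR,S)=38, d(OR,Y)=61/2, d(OR,Z)=26
iteration 2: select G,S (d=5, Q=-309); attach at lengths (51/10, -1/10); label the merged cluster GS
  updated: d(B,GS)=47/2, d(GS,J)=39, d(GS,OR)=41, d(GS,Y)=8, d(GS,Z)=38
iteration 3: select OR,Z (d=26, Q=-215); attach at lengths (113/8, 95/8); label the merged cluster ORZ
  updated: d(B,ORZ)=87/4, d(GS,ORZ)=53/2, d(J,ORZ)=20, d(ORZ,Y)=53/4
iteration 4: select GS,Y (d=8, Q=-505/4); attach at lengths (271/24, -79/24); label the merged cluster GSY
  updated: d(B,GSY)=67/4, d(GSY,J)=45/2, d(GSY,ORZ)=127/8
iteration 5: select B,GSY (d=67/4, Q=-705/8); attach at lengths (359/32, 177/32); label the merged cluster BGSY
  updated: d(BGSY,J)=135/8, d(BGSY,ORZ)=167/16
iteration 6: select BGSY,J (d=135/8, Q=-757/16); attach at lengths (117/32, 423/32); label the merged cluster BGJSY
  updated: d(BGJSY,ORZ)=217/32
iteration 7: select BGJSY,ORZ (d=217/32); attach at lengths (217/64, 217/64); label the merged cluster BGJORSYZ
final tree: (((B:359/32,((G:51/10,S:-1/10):271/24,Y:-79/24):177/32):117/32,J:423/32):217/64,((O:14/3,R:13/3):113/8,Z:95/8):217/64)
total length: 2829/32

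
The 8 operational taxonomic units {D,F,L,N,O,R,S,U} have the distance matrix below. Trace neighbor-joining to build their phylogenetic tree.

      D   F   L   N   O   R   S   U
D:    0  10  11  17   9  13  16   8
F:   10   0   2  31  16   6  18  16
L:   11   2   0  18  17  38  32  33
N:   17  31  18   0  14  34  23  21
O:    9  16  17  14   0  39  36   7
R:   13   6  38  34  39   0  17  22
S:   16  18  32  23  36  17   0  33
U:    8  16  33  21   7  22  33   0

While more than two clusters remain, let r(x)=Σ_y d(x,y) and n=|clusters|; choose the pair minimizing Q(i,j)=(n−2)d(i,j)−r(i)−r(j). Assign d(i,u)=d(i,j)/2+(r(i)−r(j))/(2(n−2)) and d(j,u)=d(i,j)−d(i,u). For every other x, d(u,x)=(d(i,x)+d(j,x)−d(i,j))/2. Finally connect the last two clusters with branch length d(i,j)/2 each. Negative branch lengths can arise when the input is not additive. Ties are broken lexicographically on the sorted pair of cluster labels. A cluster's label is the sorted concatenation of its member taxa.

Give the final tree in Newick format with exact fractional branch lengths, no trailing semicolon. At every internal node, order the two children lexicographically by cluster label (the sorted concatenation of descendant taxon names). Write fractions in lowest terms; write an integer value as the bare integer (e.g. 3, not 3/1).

(((D:-5/8,(N:61/6,(O:3,U:4):23/6):37/8):11/8,(F:-19/10,L:39/10):31/4):25/8,(R:8,S:9):25/8)

1. join R+S (d=17, Q=-242) ⇒ RS; edges |R|=8, |S|=9
  updated: d(D,RS)=6, d(F,RS)=7/2, d(L,RS)=53/2, d(N,RS)=20, d(O,RS)=29, d(RS,U)=19
2. join F+L (d=2, Q=-176) ⇒ FL; edges |F|=-19/10, |L|=39/10
  updated: d(D,FL)=19/2, d(FL,N)=47/2, d(FL,O)=31/2, d(FL,RS)=14, d(FL,U)=47/2
3. join O+U (d=7, Q=-125) ⇒ OU; edges |O|=3, |U|=4
  updated: d(D,OU)=5, d(FL,OU)=16, d(N,OU)=14, d(OU,RS)=41/2
4. join N+OU (d=14, Q=-88) ⇒ NOU; edges |N|=61/6, |OU|=23/6
  updated: d(D,NOU)=4, d(FL,NOU)=51/4, d(NOU,RS)=53/4
5. join D+NOU (d=4, Q=-83/2) ⇒ DNOU; edges |D|=-5/8, |NOU|=37/8
  updated: d(DNOU,FL)=73/8, d(DNOU,RS)=61/8
6. join DNOU+FL (d=73/8, Q=-123/4) ⇒ DFLNOU; edges |DNOU|=11/8, |FL|=31/4
  updated: d(DFLNOU,RS)=25/4
7. join DFLNOU+RS (d=25/4) ⇒ DFLNORSU; edges |DFLNOU|=25/8, |RS|=25/8
final tree: (((D:-5/8,(N:61/6,(O:3,U:4):23/6):37/8):11/8,(F:-19/10,L:39/10):31/4):25/8,(R:8,S:9):25/8)
total length: 475/8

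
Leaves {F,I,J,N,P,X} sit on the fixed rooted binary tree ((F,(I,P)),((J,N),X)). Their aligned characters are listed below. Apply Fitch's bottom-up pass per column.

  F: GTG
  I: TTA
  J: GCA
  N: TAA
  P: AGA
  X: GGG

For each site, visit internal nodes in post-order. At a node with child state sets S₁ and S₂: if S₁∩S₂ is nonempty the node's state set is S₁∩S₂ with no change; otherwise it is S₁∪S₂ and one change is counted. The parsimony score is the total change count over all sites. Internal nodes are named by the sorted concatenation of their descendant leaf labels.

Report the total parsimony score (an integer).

IP@0: {T} ∪ {A} = {A,T} (union, +1)
FIP@0: {G} ∪ {A,T} = {A,G,T} (union, +1)
JN@0: {G} ∪ {T} = {G,T} (union, +1)
JNX@0: {G,T} ∩ {G} = {G} (intersection, +0)
FIJNPX@0: {A,G,T} ∩ {G} = {G} (intersection, +0)
IP@1: {T} ∪ {G} = {G,T} (union, +1)
FIP@1: {T} ∩ {G,T} = {T} (intersection, +0)
JN@1: {C} ∪ {A} = {A,C} (union, +1)
JNX@1: {A,C} ∪ {G} = {A,C,G} (union, +1)
FIJNPX@1: {T} ∪ {A,C,G} = {A,C,G,T} (union, +1)
IP@2: {A} ∩ {A} = {A} (intersection, +0)
FIP@2: {G} ∪ {A} = {A,G} (union, +1)
JN@2: {A} ∩ {A} = {A} (intersection, +0)
JNX@2: {A} ∪ {G} = {A,G} (union, +1)
FIJNPX@2: {A,G} ∩ {A,G} = {A,G} (intersection, +0)
per-site changes: [3, 4, 2]; total = 9

9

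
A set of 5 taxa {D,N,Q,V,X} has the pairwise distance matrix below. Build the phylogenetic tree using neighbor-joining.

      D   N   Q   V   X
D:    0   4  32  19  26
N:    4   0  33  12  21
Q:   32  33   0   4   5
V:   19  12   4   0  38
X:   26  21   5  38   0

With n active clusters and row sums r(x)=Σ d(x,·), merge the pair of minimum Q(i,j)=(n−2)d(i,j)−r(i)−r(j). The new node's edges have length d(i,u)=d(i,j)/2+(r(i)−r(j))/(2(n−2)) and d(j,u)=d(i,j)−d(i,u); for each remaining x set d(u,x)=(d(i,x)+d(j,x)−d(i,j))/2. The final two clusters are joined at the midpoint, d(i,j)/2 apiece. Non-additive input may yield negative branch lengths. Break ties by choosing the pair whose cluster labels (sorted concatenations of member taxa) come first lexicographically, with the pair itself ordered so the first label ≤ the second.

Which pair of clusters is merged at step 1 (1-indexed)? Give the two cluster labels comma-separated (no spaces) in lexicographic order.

Q,X

step 1: merge (Q,X) at d=5, Q=-149; branch lengths Q→-1/6, X→31/6; new cluster QX
  updated: d(D,QX)=53/2, d(N,QX)=49/2, d(QX,V)=37/2
step 2: merge (D,N) at d=4, Q=-82; branch lengths D→17/4, N→-1/4; new cluster DN
  updated: d(DN,QX)=47/2, d(DN,V)=27/2
step 3: merge (DN,QX) at d=47/2, Q=-111/2; branch lengths DN→37/4, QX→57/4; new cluster DNQX
  updated: d(DNQX,V)=17/4
step 4: merge (DNQX,V) at d=17/4; branch lengths DNQX→17/8, V→17/8; new cluster DNQVX
final tree: (((D:17/4,N:-1/4):37/4,(Q:-1/6,X:31/6):57/4):17/8,V:17/8)
total length: 147/4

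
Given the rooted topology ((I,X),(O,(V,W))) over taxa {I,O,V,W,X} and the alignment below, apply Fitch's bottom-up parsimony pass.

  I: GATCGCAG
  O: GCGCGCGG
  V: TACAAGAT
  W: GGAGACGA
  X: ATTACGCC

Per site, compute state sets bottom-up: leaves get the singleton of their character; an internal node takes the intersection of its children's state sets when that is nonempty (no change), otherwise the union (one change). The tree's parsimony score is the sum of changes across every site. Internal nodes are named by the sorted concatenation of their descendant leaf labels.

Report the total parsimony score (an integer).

21

[col 0] IX: children I:{G}, X:{A} ∪→ {A,G}; cost 1
[col 0] VW: children V:{T}, W:{G} ∪→ {G,T}; cost 1
[col 0] OVW: children O:{G}, VW:{G,T} ∩→ {G}; cost 0
[col 0] IOVWX: children IX:{A,G}, OVW:{G} ∩→ {G}; cost 0
[col 1] IX: children I:{A}, X:{T} ∪→ {A,T}; cost 1
[col 1] VW: children V:{A}, W:{G} ∪→ {A,G}; cost 1
[col 1] OVW: children O:{C}, VW:{A,G} ∪→ {A,C,G}; cost 1
[col 1] IOVWX: children IX:{A,T}, OVW:{A,C,G} ∩→ {A}; cost 0
[col 2] IX: children I:{T}, X:{T} ∩→ {T}; cost 0
[col 2] VW: children V:{C}, W:{A} ∪→ {A,C}; cost 1
[col 2] OVW: children O:{G}, VW:{A,C} ∪→ {A,C,G}; cost 1
[col 2] IOVWX: children IX:{T}, OVW:{A,C,G} ∪→ {A,C,G,T}; cost 1
[col 3] IX: children I:{C}, X:{A} ∪→ {A,C}; cost 1
[col 3] VW: children V:{A}, W:{G} ∪→ {A,G}; cost 1
[col 3] OVW: children O:{C}, VW:{A,G} ∪→ {A,C,G}; cost 1
[col 3] IOVWX: children IX:{A,C}, OVW:{A,C,G} ∩→ {A,C}; cost 0
[col 4] IX: children I:{G}, X:{C} ∪→ {C,G}; cost 1
[col 4] VW: children V:{A}, W:{A} ∩→ {A}; cost 0
[col 4] OVW: children O:{G}, VW:{A} ∪→ {A,G}; cost 1
[col 4] IOVWX: children IX:{C,G}, OVW:{A,G} ∩→ {G}; cost 0
[col 5] IX: children I:{C}, X:{G} ∪→ {C,G}; cost 1
[col 5] VW: children V:{G}, W:{C} ∪→ {C,G}; cost 1
[col 5] OVW: children O:{C}, VW:{C,G} ∩→ {C}; cost 0
[col 5] IOVWX: children IX:{C,G}, OVW:{C} ∩→ {C}; cost 0
[col 6] IX: children I:{A}, X:{C} ∪→ {A,C}; cost 1
[col 6] VW: children V:{A}, W:{G} ∪→ {A,G}; cost 1
[col 6] OVW: children O:{G}, VW:{A,G} ∩→ {G}; cost 0
[col 6] IOVWX: children IX:{A,C}, OVW:{G} ∪→ {A,C,G}; cost 1
[col 7] IX: children I:{G}, X:{C} ∪→ {C,G}; cost 1
[col 7] VW: children V:{T}, W:{A} ∪→ {A,T}; cost 1
[col 7] OVW: children O:{G}, VW:{A,T} ∪→ {A,G,T}; cost 1
[col 7] IOVWX: children IX:{C,G}, OVW:{A,G,T} ∩→ {G}; cost 0
per-site changes: [2, 3, 3, 3, 2, 2, 3, 3]; total = 21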